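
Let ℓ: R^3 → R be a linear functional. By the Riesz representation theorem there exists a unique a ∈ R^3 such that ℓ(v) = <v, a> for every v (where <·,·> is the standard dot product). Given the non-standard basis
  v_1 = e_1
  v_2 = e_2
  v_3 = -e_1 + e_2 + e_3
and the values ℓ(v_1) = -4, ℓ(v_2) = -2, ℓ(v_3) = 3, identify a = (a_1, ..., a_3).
a = (-4, -2, 1)

Write a = (a_1, ..., a_3) in the standard basis. For each basis vector v_i, ℓ(v_i) = <v_i, a> is a linear equation in the a_j's. Collect the n equations into a matrix system V a = ℓ, where row i of V is v_i (expressed in the standard basis). Since V is invertible (lower-triangular with 1s on the diagonal, up to permutation), solve by back-substitution:
  V =
[[1, 0, 0],
 [0, 1, 0],
 [-1, 1, 1]]
  V a = (-4, -2, 3)
Solving gives a = (-4, -2, 1).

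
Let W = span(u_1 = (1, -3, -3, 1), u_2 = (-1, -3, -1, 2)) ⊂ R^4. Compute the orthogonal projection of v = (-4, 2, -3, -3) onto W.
proj_W(v) = (53/131, 129/131, 33/131, -91/131)

Set up U = [u_1 | ... | u_2] ∈ R^(4×2). The projector onto W = col(U) is P = U (U^T U)^(-1) U^T.
Compute U^T U =
  [20, 13]
  [13, 15],
and U^T v = (-4, -5).
Solve U^T U · c = U^T v for the coefficients: c = (5/131, -48/131). The projection is proj_W(v) = U c.
Check: (v - proj_W(v)) · u_1 = 0  (should be 0).
Check: (v - proj_W(v)) · u_2 = 0  (should be 0).
Result: proj_W(v) = (53/131, 129/131, 33/131, -91/131).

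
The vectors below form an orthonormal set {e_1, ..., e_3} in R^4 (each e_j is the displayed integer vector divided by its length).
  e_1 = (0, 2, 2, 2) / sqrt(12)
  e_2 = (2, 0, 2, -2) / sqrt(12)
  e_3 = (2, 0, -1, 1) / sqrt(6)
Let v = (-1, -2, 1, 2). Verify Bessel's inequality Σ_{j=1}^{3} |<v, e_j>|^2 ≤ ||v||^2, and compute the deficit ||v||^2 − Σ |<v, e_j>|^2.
Σ |<v, e_j>|^2 = 11/6; ||v||^2 = 10; deficit = 49/6

Write each e_j = u_j / sqrt(<u_j, u_j>) where u_j is the displayed integer vector. Then <v, e_j> = <v, u_j> / sqrt(<u_j, u_j>), so |<v, e_j>|^2 = <v, u_j>^2 / <u_j, u_j>.
Coefficients: <v, e_1> = 2/sqrt(12), <v, e_2> = -4/sqrt(12), <v, e_3> = -1/sqrt(6).
Square and sum: Σ |<v, e_j>|^2 = 11/6.
Compute ||v||^2 = v·v = 10.
Deficit = 10 − 11/6 = 49/6 ≥ 0, confirming Bessel's inequality. (The deficit equals ||v − Σ <v,e_j> e_j||^2, the squared distance from v to span{e_j}.)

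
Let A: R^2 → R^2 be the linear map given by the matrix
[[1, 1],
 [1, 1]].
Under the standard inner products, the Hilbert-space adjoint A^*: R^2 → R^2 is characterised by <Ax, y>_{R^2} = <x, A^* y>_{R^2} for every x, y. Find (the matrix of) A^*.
A^* = A^T =
[[1, 1],
 [1, 1]]

For real matrices with standard dot products, the defining identity <Ax, y> = <x, A^* y> gives (Ax)^T y = x^T (A^*) y, i.e. x^T A^T y = x^T (A^*) y. Since this holds for all x, y, we must have A^* = A^T. Therefore
A^* =
[[1, 1],
 [1, 1]].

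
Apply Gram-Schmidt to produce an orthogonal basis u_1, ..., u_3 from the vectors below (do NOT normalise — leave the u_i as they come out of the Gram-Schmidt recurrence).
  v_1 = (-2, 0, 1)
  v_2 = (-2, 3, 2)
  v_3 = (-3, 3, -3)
Orthogonal basis:
  u_1 = (-2, 0, 1)
  u_2 = (2/5, 3, 4/5)
  u_3 = (-99/49, 66/49, -198/49)

Apply the Gram-Schmidt recurrence
  u_1 = v_1
  u_i = v_i − Σ_{j<i} ((v_i · u_j) / (u_j · u_j)) · u_j.

Step by step this gives:
  u_1 = (-2, 0, 1)
  u_2 = (2/5, 3, 4/5)
  u_3 = (-99/49, 66/49, -198/49)

Orthogonality check:
  u_2 · u_1 = 0 (should be 0)
  u_3 · u_1 = 0 (should be 0)
  u_3 · u_2 = 0 (should be 0)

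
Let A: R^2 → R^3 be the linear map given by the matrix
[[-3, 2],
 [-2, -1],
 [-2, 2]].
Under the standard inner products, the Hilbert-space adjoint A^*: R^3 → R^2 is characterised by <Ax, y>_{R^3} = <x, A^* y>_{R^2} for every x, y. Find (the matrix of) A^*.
A^* = A^T =
[[-3, -2, -2],
 [2, -1, 2]]

For real matrices with standard dot products, the defining identity <Ax, y> = <x, A^* y> gives (Ax)^T y = x^T (A^*) y, i.e. x^T A^T y = x^T (A^*) y. Since this holds for all x, y, we must have A^* = A^T. Therefore
A^* =
[[-3, -2, -2],
 [2, -1, 2]].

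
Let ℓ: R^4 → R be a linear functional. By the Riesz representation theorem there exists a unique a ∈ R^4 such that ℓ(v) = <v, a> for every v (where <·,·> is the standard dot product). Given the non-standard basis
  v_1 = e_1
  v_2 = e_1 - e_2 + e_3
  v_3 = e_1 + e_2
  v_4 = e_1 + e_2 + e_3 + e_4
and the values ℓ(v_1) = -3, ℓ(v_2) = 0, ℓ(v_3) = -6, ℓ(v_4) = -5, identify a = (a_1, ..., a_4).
a = (-3, -3, 0, 1)

Write a = (a_1, ..., a_4) in the standard basis. For each basis vector v_i, ℓ(v_i) = <v_i, a> is a linear equation in the a_j's. Collect the n equations into a matrix system V a = ℓ, where row i of V is v_i (expressed in the standard basis). Since V is invertible (lower-triangular with 1s on the diagonal, up to permutation), solve by back-substitution:
  V =
[[1, 0, 0, 0],
 [1, -1, 1, 0],
 [1, 1, 0, 0],
 [1, 1, 1, 1]]
  V a = (-3, 0, -6, -5)
Solving gives a = (-3, -3, 0, 1).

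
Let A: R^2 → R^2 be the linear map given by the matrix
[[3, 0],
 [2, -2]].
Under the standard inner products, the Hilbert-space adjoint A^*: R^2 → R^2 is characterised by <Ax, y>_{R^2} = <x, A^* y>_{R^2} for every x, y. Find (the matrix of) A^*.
A^* = A^T =
[[3, 2],
 [0, -2]]

For real matrices with standard dot products, the defining identity <Ax, y> = <x, A^* y> gives (Ax)^T y = x^T (A^*) y, i.e. x^T A^T y = x^T (A^*) y. Since this holds for all x, y, we must have A^* = A^T. Therefore
A^* =
[[3, 2],
 [0, -2]].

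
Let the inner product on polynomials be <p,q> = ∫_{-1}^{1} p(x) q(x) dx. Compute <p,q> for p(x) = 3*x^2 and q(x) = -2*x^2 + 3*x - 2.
<p,q> = -32/5

Expand the product: p(x)·q(x) = -6*x^4 + 9*x^3 - 6*x^2.
∫_{-1}^{1} of each monomial x^k gives [2/(k+1) if k even, 0 if k odd]. Integrating term-by-term (or equivalently evaluating the antiderivative F(x) = -6*x^5/5 + 9*x^4/4 - 2*x^3 at the endpoints):
  F(1) − F(−1) = -19/20 − (109/20) = -32/5.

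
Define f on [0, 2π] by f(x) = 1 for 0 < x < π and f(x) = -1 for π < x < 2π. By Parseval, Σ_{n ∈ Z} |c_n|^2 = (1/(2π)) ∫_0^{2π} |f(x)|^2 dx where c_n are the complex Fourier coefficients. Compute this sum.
Σ |c_n|^2 = 1

Parseval equates the L^2 energy of f (normalised by 1/(2π)) with the ℓ^2 sum of its Fourier coefficients: (1/(2π)) ∫_0^{2π} |f|^2 = Σ |c_n|^2.
Compute the left side: (1/(2π)) [∫_0^π 1^2 dx + ∫_π^{2π} (-1)^2 dx] = (1/(2π)) · (1π + 1π) = (1 + 1)/2 = 1.
So Σ_{n ∈ Z} |c_n|^2 = 1.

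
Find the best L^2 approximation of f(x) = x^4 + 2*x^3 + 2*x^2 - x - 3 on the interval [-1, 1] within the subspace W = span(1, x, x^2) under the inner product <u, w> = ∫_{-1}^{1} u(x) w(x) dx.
g(x) = 20*x^2/7 + x/5 - 108/35

The best approximation g ∈ W is the orthogonal projection of f onto W. Writing g = a_0 + a_1 x + a_2 x^2, the coefficients solve the normal equations G · a = b where
  G_{ij} = <φ_i, φ_j> and b_i = <f, φ_i>, with φ_0 = 1, φ_1 = x, φ_2 = x^2.
G =
  [2, 0, 2/3]
  [0, 2/3, 0]
  [2/3, 0, 2/5],
b = (-64/15, 2/15, -32/35).
Solving gives a_0 = -108/35, a_1 = 1/5, a_2 = 20/7, so
  g(x) = 20*x^2/7 + x/5 - 108/35.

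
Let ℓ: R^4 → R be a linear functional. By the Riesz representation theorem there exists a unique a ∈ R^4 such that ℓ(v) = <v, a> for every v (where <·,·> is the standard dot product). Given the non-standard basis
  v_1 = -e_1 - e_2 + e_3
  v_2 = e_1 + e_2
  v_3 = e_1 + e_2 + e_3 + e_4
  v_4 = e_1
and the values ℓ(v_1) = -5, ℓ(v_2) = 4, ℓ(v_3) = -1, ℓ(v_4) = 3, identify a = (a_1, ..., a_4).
a = (3, 1, -1, -4)

Write a = (a_1, ..., a_4) in the standard basis. For each basis vector v_i, ℓ(v_i) = <v_i, a> is a linear equation in the a_j's. Collect the n equations into a matrix system V a = ℓ, where row i of V is v_i (expressed in the standard basis). Since V is invertible (lower-triangular with 1s on the diagonal, up to permutation), solve by back-substitution:
  V =
[[-1, -1, 1, 0],
 [1, 1, 0, 0],
 [1, 1, 1, 1],
 [1, 0, 0, 0]]
  V a = (-5, 4, -1, 3)
Solving gives a = (3, 1, -1, -4).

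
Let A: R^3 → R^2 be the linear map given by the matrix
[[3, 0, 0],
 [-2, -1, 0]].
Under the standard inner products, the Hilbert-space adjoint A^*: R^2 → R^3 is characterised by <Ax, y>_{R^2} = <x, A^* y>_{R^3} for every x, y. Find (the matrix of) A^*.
A^* = A^T =
[[3, -2],
 [0, -1],
 [0, 0]]

For real matrices with standard dot products, the defining identity <Ax, y> = <x, A^* y> gives (Ax)^T y = x^T (A^*) y, i.e. x^T A^T y = x^T (A^*) y. Since this holds for all x, y, we must have A^* = A^T. Therefore
A^* =
[[3, -2],
 [0, -1],
 [0, 0]].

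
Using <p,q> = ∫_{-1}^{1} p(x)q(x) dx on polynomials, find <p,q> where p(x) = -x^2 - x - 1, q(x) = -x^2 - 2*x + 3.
<p,q> = -28/5

Expand the product: p(x)·q(x) = x^4 + 3*x^3 - x - 3.
∫_{-1}^{1} of each monomial x^k gives [2/(k+1) if k even, 0 if k odd]. Integrating term-by-term (or equivalently evaluating the antiderivative F(x) = x^5/5 + 3*x^4/4 - x^2/2 - 3*x at the endpoints):
  F(1) − F(−1) = -51/20 − (61/20) = -28/5.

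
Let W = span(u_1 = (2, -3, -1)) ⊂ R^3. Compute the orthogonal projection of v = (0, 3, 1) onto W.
proj_W(v) = (-10/7, 15/7, 5/7)

Set up U = [u_1 | ... | u_1] ∈ R^(3×1). The projector onto W = col(U) is P = U (U^T U)^(-1) U^T.
Compute U^T U =
  [14],
and U^T v = (-10).
Solve U^T U · c = U^T v for the coefficients: c = (-5/7). The projection is proj_W(v) = U c.
Check: (v - proj_W(v)) · u_1 = 0  (should be 0).
Result: proj_W(v) = (-10/7, 15/7, 5/7).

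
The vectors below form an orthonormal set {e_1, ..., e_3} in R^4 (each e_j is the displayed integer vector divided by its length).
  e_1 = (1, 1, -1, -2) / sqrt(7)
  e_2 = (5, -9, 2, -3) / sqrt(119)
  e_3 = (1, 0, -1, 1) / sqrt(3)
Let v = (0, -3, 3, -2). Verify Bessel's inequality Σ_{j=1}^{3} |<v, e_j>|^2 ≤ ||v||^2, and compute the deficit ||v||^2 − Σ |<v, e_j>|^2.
Σ |<v, e_j>|^2 = 1106/51; ||v||^2 = 22; deficit = 16/51

Write each e_j = u_j / sqrt(<u_j, u_j>) where u_j is the displayed integer vector. Then <v, e_j> = <v, u_j> / sqrt(<u_j, u_j>), so |<v, e_j>|^2 = <v, u_j>^2 / <u_j, u_j>.
Coefficients: <v, e_1> = -2/sqrt(7), <v, e_2> = 39/sqrt(119), <v, e_3> = -5/sqrt(3).
Square and sum: Σ |<v, e_j>|^2 = 1106/51.
Compute ||v||^2 = v·v = 22.
Deficit = 22 − 1106/51 = 16/51 ≥ 0, confirming Bessel's inequality. (The deficit equals ||v − Σ <v,e_j> e_j||^2, the squared distance from v to span{e_j}.)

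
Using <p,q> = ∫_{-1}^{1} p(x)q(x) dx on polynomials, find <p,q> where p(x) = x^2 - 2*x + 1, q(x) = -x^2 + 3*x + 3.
<p,q> = 44/15

Expand the product: p(x)·q(x) = -x^4 + 5*x^3 - 4*x^2 - 3*x + 3.
∫_{-1}^{1} of each monomial x^k gives [2/(k+1) if k even, 0 if k odd]. Integrating term-by-term (or equivalently evaluating the antiderivative F(x) = -x^5/5 + 5*x^4/4 - 4*x^3/3 - 3*x^2/2 + 3*x at the endpoints):
  F(1) − F(−1) = 73/60 − (-103/60) = 44/15.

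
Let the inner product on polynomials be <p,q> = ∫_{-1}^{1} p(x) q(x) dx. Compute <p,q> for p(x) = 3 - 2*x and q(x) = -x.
<p,q> = 4/3

Expand the product: p(x)·q(x) = 2*x^2 - 3*x.
∫_{-1}^{1} of each monomial x^k gives [2/(k+1) if k even, 0 if k odd]. Integrating term-by-term (or equivalently evaluating the antiderivative F(x) = 2*x^3/3 - 3*x^2/2 at the endpoints):
  F(1) − F(−1) = -5/6 − (-13/6) = 4/3.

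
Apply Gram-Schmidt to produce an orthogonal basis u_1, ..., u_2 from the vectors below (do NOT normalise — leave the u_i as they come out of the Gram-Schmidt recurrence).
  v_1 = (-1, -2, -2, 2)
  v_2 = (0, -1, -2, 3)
Orthogonal basis:
  u_1 = (-1, -2, -2, 2)
  u_2 = (12/13, 11/13, -2/13, 15/13)

Apply the Gram-Schmidt recurrence
  u_1 = v_1
  u_i = v_i − Σ_{j<i} ((v_i · u_j) / (u_j · u_j)) · u_j.

Step by step this gives:
  u_1 = (-1, -2, -2, 2)
  u_2 = (12/13, 11/13, -2/13, 15/13)

Orthogonality check:
  u_2 · u_1 = 0 (should be 0)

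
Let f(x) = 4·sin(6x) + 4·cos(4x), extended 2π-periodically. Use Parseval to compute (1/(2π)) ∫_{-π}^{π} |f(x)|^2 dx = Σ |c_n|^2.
Σ |c_n|^2 = 16

Expand |f|^2 and use orthogonality of {sin(nx), cos(mx)} on [-π, π]:
  ∫_{-π}^{π} sin(nx)^2 dx = π, ∫ cos(mx)^2 dx = π, and cross terms integrate to 0.
So ∫_{-π}^{π} f(x)^2 dx = 4^2 · π + 4^2 · π = (16 + 16)π.
Divide by 2π: (16 + 16)/2 = 16.
By Parseval, this equals Σ |c_n|^2.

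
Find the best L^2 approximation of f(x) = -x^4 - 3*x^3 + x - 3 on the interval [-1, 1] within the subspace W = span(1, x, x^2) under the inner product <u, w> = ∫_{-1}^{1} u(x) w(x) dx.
g(x) = -6*x^2/7 - 4*x/5 - 102/35

The best approximation g ∈ W is the orthogonal projection of f onto W. Writing g = a_0 + a_1 x + a_2 x^2, the coefficients solve the normal equations G · a = b where
  G_{ij} = <φ_i, φ_j> and b_i = <f, φ_i>, with φ_0 = 1, φ_1 = x, φ_2 = x^2.
G =
  [2, 0, 2/3]
  [0, 2/3, 0]
  [2/3, 0, 2/5],
b = (-32/5, -8/15, -16/7).
Solving gives a_0 = -102/35, a_1 = -4/5, a_2 = -6/7, so
  g(x) = -6*x^2/7 - 4*x/5 - 102/35.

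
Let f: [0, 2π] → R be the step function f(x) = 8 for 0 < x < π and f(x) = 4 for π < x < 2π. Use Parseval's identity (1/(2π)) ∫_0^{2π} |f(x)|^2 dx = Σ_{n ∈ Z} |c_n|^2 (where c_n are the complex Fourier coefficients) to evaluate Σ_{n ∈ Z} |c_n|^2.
Σ |c_n|^2 = 40

Parseval equates the L^2 energy of f (normalised by 1/(2π)) with the ℓ^2 sum of its Fourier coefficients: (1/(2π)) ∫_0^{2π} |f|^2 = Σ |c_n|^2.
Compute the left side: (1/(2π)) [∫_0^π 8^2 dx + ∫_π^{2π} 4^2 dx] = (1/(2π)) · (64π + 16π) = (64 + 16)/2 = 40.
So Σ_{n ∈ Z} |c_n|^2 = 40.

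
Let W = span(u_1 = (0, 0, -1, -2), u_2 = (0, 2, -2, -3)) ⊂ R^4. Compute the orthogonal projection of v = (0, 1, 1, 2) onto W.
proj_W(v) = (0, 20/21, 17/21, 44/21)

Set up U = [u_1 | ... | u_2] ∈ R^(4×2). The projector onto W = col(U) is P = U (U^T U)^(-1) U^T.
Compute U^T U =
  [5, 8]
  [8, 17],
and U^T v = (-5, -6).
Solve U^T U · c = U^T v for the coefficients: c = (-37/21, 10/21). The projection is proj_W(v) = U c.
Check: (v - proj_W(v)) · u_1 = 0  (should be 0).
Check: (v - proj_W(v)) · u_2 = 0  (should be 0).
Result: proj_W(v) = (0, 20/21, 17/21, 44/21).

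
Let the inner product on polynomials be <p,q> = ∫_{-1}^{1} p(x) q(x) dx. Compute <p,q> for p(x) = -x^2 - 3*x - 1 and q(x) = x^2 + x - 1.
<p,q> = -2/5

Expand the product: p(x)·q(x) = -x^4 - 4*x^3 - 3*x^2 + 2*x + 1.
∫_{-1}^{1} of each monomial x^k gives [2/(k+1) if k even, 0 if k odd]. Integrating term-by-term (or equivalently evaluating the antiderivative F(x) = -x^5/5 - x^4 - x^3 + x^2 + x at the endpoints):
  F(1) − F(−1) = -1/5 − (1/5) = -2/5.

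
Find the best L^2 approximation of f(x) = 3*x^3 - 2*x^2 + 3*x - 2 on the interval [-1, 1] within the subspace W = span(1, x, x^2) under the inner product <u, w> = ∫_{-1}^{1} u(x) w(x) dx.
g(x) = -2*x^2 + 24*x/5 - 2

The best approximation g ∈ W is the orthogonal projection of f onto W. Writing g = a_0 + a_1 x + a_2 x^2, the coefficients solve the normal equations G · a = b where
  G_{ij} = <φ_i, φ_j> and b_i = <f, φ_i>, with φ_0 = 1, φ_1 = x, φ_2 = x^2.
G =
  [2, 0, 2/3]
  [0, 2/3, 0]
  [2/3, 0, 2/5],
b = (-16/3, 16/5, -32/15).
Solving gives a_0 = -2, a_1 = 24/5, a_2 = -2, so
  g(x) = -2*x^2 + 24*x/5 - 2.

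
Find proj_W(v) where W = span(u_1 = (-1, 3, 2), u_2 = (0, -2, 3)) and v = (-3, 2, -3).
proj_W(v) = (-3/14, 37/14, -18/7)

Set up U = [u_1 | ... | u_2] ∈ R^(3×2). The projector onto W = col(U) is P = U (U^T U)^(-1) U^T.
Compute U^T U =
  [14, 0]
  [0, 13],
and U^T v = (3, -13).
Solve U^T U · c = U^T v for the coefficients: c = (3/14, -1). The projection is proj_W(v) = U c.
Check: (v - proj_W(v)) · u_1 = 0  (should be 0).
Check: (v - proj_W(v)) · u_2 = 0  (should be 0).
Result: proj_W(v) = (-3/14, 37/14, -18/7).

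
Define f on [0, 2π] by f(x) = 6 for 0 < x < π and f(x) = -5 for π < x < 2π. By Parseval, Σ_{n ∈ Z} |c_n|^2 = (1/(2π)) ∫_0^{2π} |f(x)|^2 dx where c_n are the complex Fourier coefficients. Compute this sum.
Σ |c_n|^2 = 61/2

Parseval equates the L^2 energy of f (normalised by 1/(2π)) with the ℓ^2 sum of its Fourier coefficients: (1/(2π)) ∫_0^{2π} |f|^2 = Σ |c_n|^2.
Compute the left side: (1/(2π)) [∫_0^π 6^2 dx + ∫_π^{2π} (-5)^2 dx] = (1/(2π)) · (36π + 25π) = (36 + 25)/2 = 61/2.
So Σ_{n ∈ Z} |c_n|^2 = 61/2.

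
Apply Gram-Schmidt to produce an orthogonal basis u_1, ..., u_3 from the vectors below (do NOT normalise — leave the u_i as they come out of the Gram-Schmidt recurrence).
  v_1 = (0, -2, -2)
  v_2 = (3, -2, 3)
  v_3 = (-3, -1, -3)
Orthogonal basis:
  u_1 = (0, -2, -2)
  u_2 = (3, -5/2, 5/2)
  u_3 = (-45/43, -27/43, 27/43)

Apply the Gram-Schmidt recurrence
  u_1 = v_1
  u_i = v_i − Σ_{j<i} ((v_i · u_j) / (u_j · u_j)) · u_j.

Step by step this gives:
  u_1 = (0, -2, -2)
  u_2 = (3, -5/2, 5/2)
  u_3 = (-45/43, -27/43, 27/43)

Orthogonality check:
  u_2 · u_1 = 0 (should be 0)
  u_3 · u_1 = 0 (should be 0)
  u_3 · u_2 = 0 (should be 0)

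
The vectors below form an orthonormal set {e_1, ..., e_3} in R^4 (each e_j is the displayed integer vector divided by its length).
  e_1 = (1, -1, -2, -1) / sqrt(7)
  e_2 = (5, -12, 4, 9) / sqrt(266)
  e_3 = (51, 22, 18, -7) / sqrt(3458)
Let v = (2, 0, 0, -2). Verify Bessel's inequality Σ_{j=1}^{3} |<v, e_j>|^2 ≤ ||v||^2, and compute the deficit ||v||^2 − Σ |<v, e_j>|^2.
Σ |<v, e_j>|^2 = 584/91; ||v||^2 = 8; deficit = 144/91

Write each e_j = u_j / sqrt(<u_j, u_j>) where u_j is the displayed integer vector. Then <v, e_j> = <v, u_j> / sqrt(<u_j, u_j>), so |<v, e_j>|^2 = <v, u_j>^2 / <u_j, u_j>.
Coefficients: <v, e_1> = 4/sqrt(7), <v, e_2> = -8/sqrt(266), <v, e_3> = 116/sqrt(3458).
Square and sum: Σ |<v, e_j>|^2 = 584/91.
Compute ||v||^2 = v·v = 8.
Deficit = 8 − 584/91 = 144/91 ≥ 0, confirming Bessel's inequality. (The deficit equals ||v − Σ <v,e_j> e_j||^2, the squared distance from v to span{e_j}.)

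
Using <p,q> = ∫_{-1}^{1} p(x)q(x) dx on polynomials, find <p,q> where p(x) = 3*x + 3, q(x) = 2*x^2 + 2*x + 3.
<p,q> = 26

Expand the product: p(x)·q(x) = 6*x^3 + 12*x^2 + 15*x + 9.
∫_{-1}^{1} of each monomial x^k gives [2/(k+1) if k even, 0 if k odd]. Integrating term-by-term (or equivalently evaluating the antiderivative F(x) = 3*x^4/2 + 4*x^3 + 15*x^2/2 + 9*x at the endpoints):
  F(1) − F(−1) = 22 − (-4) = 26.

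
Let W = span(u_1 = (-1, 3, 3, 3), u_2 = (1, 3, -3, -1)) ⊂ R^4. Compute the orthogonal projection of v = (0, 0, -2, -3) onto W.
proj_W(v) = (57/68, -27/68, -171/68, -123/68)

Set up U = [u_1 | ... | u_2] ∈ R^(4×2). The projector onto W = col(U) is P = U (U^T U)^(-1) U^T.
Compute U^T U =
  [28, -4]
  [-4, 20],
and U^T v = (-15, 9).
Solve U^T U · c = U^T v for the coefficients: c = (-33/68, 6/17). The projection is proj_W(v) = U c.
Check: (v - proj_W(v)) · u_1 = 0  (should be 0).
Check: (v - proj_W(v)) · u_2 = 0  (should be 0).
Result: proj_W(v) = (57/68, -27/68, -171/68, -123/68).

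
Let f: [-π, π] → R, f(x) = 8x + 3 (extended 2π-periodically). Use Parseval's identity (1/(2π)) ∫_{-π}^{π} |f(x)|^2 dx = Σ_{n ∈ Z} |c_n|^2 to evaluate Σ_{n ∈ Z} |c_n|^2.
Σ |c_n|^2 = 64π^2/3 + 9

Expand and integrate term by term over [-π, π]:
  ∫ (8x)^2 dx = 64·(2π^3/3); ∫ 2·8·(3)·x dx = 0 (odd integrand); ∫ 3^2 dx = 9·2π.
So (1/(2π)) ∫_{-π}^{π} (8x + 3)^2 dx = 64π^2/3 + 9 = 64π^2/3 + 9.
Parseval ⇒ Σ |c_n|^2 = 64π^2/3 + 9.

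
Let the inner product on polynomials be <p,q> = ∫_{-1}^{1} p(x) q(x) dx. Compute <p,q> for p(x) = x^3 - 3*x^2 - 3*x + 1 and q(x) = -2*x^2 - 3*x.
<p,q> = 88/15

Expand the product: p(x)·q(x) = -2*x^5 + 3*x^4 + 15*x^3 + 7*x^2 - 3*x.
∫_{-1}^{1} of each monomial x^k gives [2/(k+1) if k even, 0 if k odd]. Integrating term-by-term (or equivalently evaluating the antiderivative F(x) = -x^6/3 + 3*x^5/5 + 15*x^4/4 + 7*x^3/3 - 3*x^2/2 at the endpoints):
  F(1) − F(−1) = 97/20 − (-61/60) = 88/15.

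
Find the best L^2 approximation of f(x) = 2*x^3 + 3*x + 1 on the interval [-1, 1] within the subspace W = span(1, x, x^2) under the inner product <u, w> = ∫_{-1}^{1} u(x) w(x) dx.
g(x) = 21*x/5 + 1

The best approximation g ∈ W is the orthogonal projection of f onto W. Writing g = a_0 + a_1 x + a_2 x^2, the coefficients solve the normal equations G · a = b where
  G_{ij} = <φ_i, φ_j> and b_i = <f, φ_i>, with φ_0 = 1, φ_1 = x, φ_2 = x^2.
G =
  [2, 0, 2/3]
  [0, 2/3, 0]
  [2/3, 0, 2/5],
b = (2, 14/5, 2/3).
Solving gives a_0 = 1, a_1 = 21/5, a_2 = 0, so
  g(x) = 21*x/5 + 1.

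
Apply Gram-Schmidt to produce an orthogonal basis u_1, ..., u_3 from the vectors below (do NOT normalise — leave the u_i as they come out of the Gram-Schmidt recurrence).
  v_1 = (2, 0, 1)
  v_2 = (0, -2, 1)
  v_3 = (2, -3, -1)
Orthogonal basis:
  u_1 = (2, 0, 1)
  u_2 = (-2/5, -2, 4/5)
  u_3 = (7/6, -7/6, -7/3)

Apply the Gram-Schmidt recurrence
  u_1 = v_1
  u_i = v_i − Σ_{j<i} ((v_i · u_j) / (u_j · u_j)) · u_j.

Step by step this gives:
  u_1 = (2, 0, 1)
  u_2 = (-2/5, -2, 4/5)
  u_3 = (7/6, -7/6, -7/3)

Orthogonality check:
  u_2 · u_1 = 0 (should be 0)
  u_3 · u_1 = 0 (should be 0)
  u_3 · u_2 = 0 (should be 0)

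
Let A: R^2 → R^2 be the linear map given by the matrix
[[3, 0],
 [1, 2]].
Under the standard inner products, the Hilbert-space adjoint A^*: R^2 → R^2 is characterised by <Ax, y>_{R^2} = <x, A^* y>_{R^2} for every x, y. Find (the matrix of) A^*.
A^* = A^T =
[[3, 1],
 [0, 2]]

For real matrices with standard dot products, the defining identity <Ax, y> = <x, A^* y> gives (Ax)^T y = x^T (A^*) y, i.e. x^T A^T y = x^T (A^*) y. Since this holds for all x, y, we must have A^* = A^T. Therefore
A^* =
[[3, 1],
 [0, 2]].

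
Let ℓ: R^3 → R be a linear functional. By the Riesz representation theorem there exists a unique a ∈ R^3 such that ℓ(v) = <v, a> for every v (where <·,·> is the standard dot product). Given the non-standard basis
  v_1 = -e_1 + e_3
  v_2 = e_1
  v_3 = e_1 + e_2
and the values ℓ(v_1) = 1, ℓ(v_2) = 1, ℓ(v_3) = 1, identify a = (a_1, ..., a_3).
a = (1, 0, 2)

Write a = (a_1, ..., a_3) in the standard basis. For each basis vector v_i, ℓ(v_i) = <v_i, a> is a linear equation in the a_j's. Collect the n equations into a matrix system V a = ℓ, where row i of V is v_i (expressed in the standard basis). Since V is invertible (lower-triangular with 1s on the diagonal, up to permutation), solve by back-substitution:
  V =
[[-1, 0, 1],
 [1, 0, 0],
 [1, 1, 0]]
  V a = (1, 1, 1)
Solving gives a = (1, 0, 2).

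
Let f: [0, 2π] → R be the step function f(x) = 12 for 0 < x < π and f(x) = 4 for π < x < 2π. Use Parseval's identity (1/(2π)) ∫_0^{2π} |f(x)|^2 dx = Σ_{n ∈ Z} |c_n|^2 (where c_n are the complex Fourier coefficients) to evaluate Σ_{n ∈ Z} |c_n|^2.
Σ |c_n|^2 = 80

Parseval equates the L^2 energy of f (normalised by 1/(2π)) with the ℓ^2 sum of its Fourier coefficients: (1/(2π)) ∫_0^{2π} |f|^2 = Σ |c_n|^2.
Compute the left side: (1/(2π)) [∫_0^π 12^2 dx + ∫_π^{2π} 4^2 dx] = (1/(2π)) · (144π + 16π) = (144 + 16)/2 = 80.
So Σ_{n ∈ Z} |c_n|^2 = 80.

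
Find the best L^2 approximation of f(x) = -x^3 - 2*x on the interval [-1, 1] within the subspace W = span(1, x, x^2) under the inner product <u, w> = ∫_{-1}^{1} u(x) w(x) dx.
g(x) = -13*x/5

The best approximation g ∈ W is the orthogonal projection of f onto W. Writing g = a_0 + a_1 x + a_2 x^2, the coefficients solve the normal equations G · a = b where
  G_{ij} = <φ_i, φ_j> and b_i = <f, φ_i>, with φ_0 = 1, φ_1 = x, φ_2 = x^2.
G =
  [2, 0, 2/3]
  [0, 2/3, 0]
  [2/3, 0, 2/5],
b = (0, -26/15, 0).
Solving gives a_0 = 0, a_1 = -13/5, a_2 = 0, so
  g(x) = -13*x/5.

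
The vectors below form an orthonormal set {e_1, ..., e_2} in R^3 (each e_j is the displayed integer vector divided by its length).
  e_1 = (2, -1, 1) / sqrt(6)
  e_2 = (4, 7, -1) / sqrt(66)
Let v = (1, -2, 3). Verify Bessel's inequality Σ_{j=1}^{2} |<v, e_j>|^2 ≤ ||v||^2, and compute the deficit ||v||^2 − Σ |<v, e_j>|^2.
Σ |<v, e_j>|^2 = 118/11; ||v||^2 = 14; deficit = 36/11

Write each e_j = u_j / sqrt(<u_j, u_j>) where u_j is the displayed integer vector. Then <v, e_j> = <v, u_j> / sqrt(<u_j, u_j>), so |<v, e_j>|^2 = <v, u_j>^2 / <u_j, u_j>.
Coefficients: <v, e_1> = 7/sqrt(6), <v, e_2> = -13/sqrt(66).
Square and sum: Σ |<v, e_j>|^2 = 118/11.
Compute ||v||^2 = v·v = 14.
Deficit = 14 − 118/11 = 36/11 ≥ 0, confirming Bessel's inequality. (The deficit equals ||v − Σ <v,e_j> e_j||^2, the squared distance from v to span{e_j}.)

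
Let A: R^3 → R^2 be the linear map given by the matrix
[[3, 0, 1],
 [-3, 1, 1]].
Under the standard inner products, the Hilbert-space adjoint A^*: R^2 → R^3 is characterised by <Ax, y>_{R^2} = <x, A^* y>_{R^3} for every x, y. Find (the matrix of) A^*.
A^* = A^T =
[[3, -3],
 [0, 1],
 [1, 1]]

For real matrices with standard dot products, the defining identity <Ax, y> = <x, A^* y> gives (Ax)^T y = x^T (A^*) y, i.e. x^T A^T y = x^T (A^*) y. Since this holds for all x, y, we must have A^* = A^T. Therefore
A^* =
[[3, -3],
 [0, 1],
 [1, 1]].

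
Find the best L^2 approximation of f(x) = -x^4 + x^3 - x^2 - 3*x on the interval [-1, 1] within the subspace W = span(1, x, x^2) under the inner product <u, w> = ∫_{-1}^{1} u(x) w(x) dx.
g(x) = -13*x^2/7 - 12*x/5 + 3/35

The best approximation g ∈ W is the orthogonal projection of f onto W. Writing g = a_0 + a_1 x + a_2 x^2, the coefficients solve the normal equations G · a = b where
  G_{ij} = <φ_i, φ_j> and b_i = <f, φ_i>, with φ_0 = 1, φ_1 = x, φ_2 = x^2.
G =
  [2, 0, 2/3]
  [0, 2/3, 0]
  [2/3, 0, 2/5],
b = (-16/15, -8/5, -24/35).
Solving gives a_0 = 3/35, a_1 = -12/5, a_2 = -13/7, so
  g(x) = -13*x^2/7 - 12*x/5 + 3/35.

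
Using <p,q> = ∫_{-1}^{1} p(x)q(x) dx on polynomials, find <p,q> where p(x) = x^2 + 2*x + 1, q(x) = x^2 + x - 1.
<p,q> = -4/15

Expand the product: p(x)·q(x) = x^4 + 3*x^3 + 2*x^2 - x - 1.
∫_{-1}^{1} of each monomial x^k gives [2/(k+1) if k even, 0 if k odd]. Integrating term-by-term (or equivalently evaluating the antiderivative F(x) = x^5/5 + 3*x^4/4 + 2*x^3/3 - x^2/2 - x at the endpoints):
  F(1) − F(−1) = 7/60 − (23/60) = -4/15.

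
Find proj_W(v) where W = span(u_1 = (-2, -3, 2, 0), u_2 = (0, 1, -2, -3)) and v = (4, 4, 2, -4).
proj_W(v) = (40/27, 512/189, -464/189, -92/63)

Set up U = [u_1 | ... | u_2] ∈ R^(4×2). The projector onto W = col(U) is P = U (U^T U)^(-1) U^T.
Compute U^T U =
  [17, -7]
  [-7, 14],
and U^T v = (-16, 12).
Solve U^T U · c = U^T v for the coefficients: c = (-20/27, 92/189). The projection is proj_W(v) = U c.
Check: (v - proj_W(v)) · u_1 = 0  (should be 0).
Check: (v - proj_W(v)) · u_2 = 0  (should be 0).
Result: proj_W(v) = (40/27, 512/189, -464/189, -92/63).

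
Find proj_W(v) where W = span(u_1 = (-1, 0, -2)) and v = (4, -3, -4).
proj_W(v) = (-4/5, 0, -8/5)

Set up U = [u_1 | ... | u_1] ∈ R^(3×1). The projector onto W = col(U) is P = U (U^T U)^(-1) U^T.
Compute U^T U =
  [5],
and U^T v = (4).
Solve U^T U · c = U^T v for the coefficients: c = (4/5). The projection is proj_W(v) = U c.
Check: (v - proj_W(v)) · u_1 = 0  (should be 0).
Result: proj_W(v) = (-4/5, 0, -8/5).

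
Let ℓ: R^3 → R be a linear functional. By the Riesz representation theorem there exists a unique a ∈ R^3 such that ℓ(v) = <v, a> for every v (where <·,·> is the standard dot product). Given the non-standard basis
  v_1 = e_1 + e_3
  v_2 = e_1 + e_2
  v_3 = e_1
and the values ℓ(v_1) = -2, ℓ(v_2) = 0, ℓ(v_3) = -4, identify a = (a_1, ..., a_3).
a = (-4, 4, 2)

Write a = (a_1, ..., a_3) in the standard basis. For each basis vector v_i, ℓ(v_i) = <v_i, a> is a linear equation in the a_j's. Collect the n equations into a matrix system V a = ℓ, where row i of V is v_i (expressed in the standard basis). Since V is invertible (lower-triangular with 1s on the diagonal, up to permutation), solve by back-substitution:
  V =
[[1, 0, 1],
 [1, 1, 0],
 [1, 0, 0]]
  V a = (-2, 0, -4)
Solving gives a = (-4, 4, 2).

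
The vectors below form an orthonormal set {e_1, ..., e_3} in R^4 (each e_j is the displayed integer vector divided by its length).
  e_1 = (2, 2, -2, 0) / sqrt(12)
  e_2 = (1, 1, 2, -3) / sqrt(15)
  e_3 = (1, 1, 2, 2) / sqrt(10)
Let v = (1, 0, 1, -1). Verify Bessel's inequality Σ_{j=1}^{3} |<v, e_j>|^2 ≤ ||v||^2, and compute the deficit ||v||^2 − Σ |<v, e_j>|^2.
Σ |<v, e_j>|^2 = 5/2; ||v||^2 = 3; deficit = 1/2

Write each e_j = u_j / sqrt(<u_j, u_j>) where u_j is the displayed integer vector. Then <v, e_j> = <v, u_j> / sqrt(<u_j, u_j>), so |<v, e_j>|^2 = <v, u_j>^2 / <u_j, u_j>.
Coefficients: <v, e_1> = 0/sqrt(12), <v, e_2> = 6/sqrt(15), <v, e_3> = 1/sqrt(10).
Square and sum: Σ |<v, e_j>|^2 = 5/2.
Compute ||v||^2 = v·v = 3.
Deficit = 3 − 5/2 = 1/2 ≥ 0, confirming Bessel's inequality. (The deficit equals ||v − Σ <v,e_j> e_j||^2, the squared distance from v to span{e_j}.)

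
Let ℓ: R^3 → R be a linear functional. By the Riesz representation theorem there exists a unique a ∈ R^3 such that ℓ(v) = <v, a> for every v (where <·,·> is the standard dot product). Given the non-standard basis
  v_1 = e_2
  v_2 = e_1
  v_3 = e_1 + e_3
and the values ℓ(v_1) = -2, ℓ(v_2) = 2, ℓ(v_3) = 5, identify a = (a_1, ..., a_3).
a = (2, -2, 3)

Write a = (a_1, ..., a_3) in the standard basis. For each basis vector v_i, ℓ(v_i) = <v_i, a> is a linear equation in the a_j's. Collect the n equations into a matrix system V a = ℓ, where row i of V is v_i (expressed in the standard basis). Since V is invertible (lower-triangular with 1s on the diagonal, up to permutation), solve by back-substitution:
  V =
[[0, 1, 0],
 [1, 0, 0],
 [1, 0, 1]]
  V a = (-2, 2, 5)
Solving gives a = (2, -2, 3).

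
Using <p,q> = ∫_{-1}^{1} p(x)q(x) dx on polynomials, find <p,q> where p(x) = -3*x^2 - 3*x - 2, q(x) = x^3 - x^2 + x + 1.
<p,q> = -20/3

Expand the product: p(x)·q(x) = -3*x^5 - 2*x^3 - 4*x^2 - 5*x - 2.
∫_{-1}^{1} of each monomial x^k gives [2/(k+1) if k even, 0 if k odd]. Integrating term-by-term (or equivalently evaluating the antiderivative F(x) = -x^6/2 - x^4/2 - 4*x^3/3 - 5*x^2/2 - 2*x at the endpoints):
  F(1) − F(−1) = -41/6 − (-1/6) = -20/3.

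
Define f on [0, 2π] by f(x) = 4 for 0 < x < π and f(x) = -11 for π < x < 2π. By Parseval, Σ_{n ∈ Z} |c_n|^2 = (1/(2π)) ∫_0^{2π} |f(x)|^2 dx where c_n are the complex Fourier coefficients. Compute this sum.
Σ |c_n|^2 = 137/2

Parseval equates the L^2 energy of f (normalised by 1/(2π)) with the ℓ^2 sum of its Fourier coefficients: (1/(2π)) ∫_0^{2π} |f|^2 = Σ |c_n|^2.
Compute the left side: (1/(2π)) [∫_0^π 4^2 dx + ∫_π^{2π} (-11)^2 dx] = (1/(2π)) · (16π + 121π) = (16 + 121)/2 = 137/2.
So Σ_{n ∈ Z} |c_n|^2 = 137/2.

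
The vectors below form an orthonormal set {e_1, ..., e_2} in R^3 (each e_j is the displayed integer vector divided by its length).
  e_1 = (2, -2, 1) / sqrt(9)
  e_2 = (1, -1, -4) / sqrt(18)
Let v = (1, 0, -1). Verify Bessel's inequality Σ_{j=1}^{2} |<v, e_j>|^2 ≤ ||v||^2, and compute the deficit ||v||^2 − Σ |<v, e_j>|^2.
Σ |<v, e_j>|^2 = 3/2; ||v||^2 = 2; deficit = 1/2

Write each e_j = u_j / sqrt(<u_j, u_j>) where u_j is the displayed integer vector. Then <v, e_j> = <v, u_j> / sqrt(<u_j, u_j>), so |<v, e_j>|^2 = <v, u_j>^2 / <u_j, u_j>.
Coefficients: <v, e_1> = 1/sqrt(9), <v, e_2> = 5/sqrt(18).
Square and sum: Σ |<v, e_j>|^2 = 3/2.
Compute ||v||^2 = v·v = 2.
Deficit = 2 − 3/2 = 1/2 ≥ 0, confirming Bessel's inequality. (The deficit equals ||v − Σ <v,e_j> e_j||^2, the squared distance from v to span{e_j}.)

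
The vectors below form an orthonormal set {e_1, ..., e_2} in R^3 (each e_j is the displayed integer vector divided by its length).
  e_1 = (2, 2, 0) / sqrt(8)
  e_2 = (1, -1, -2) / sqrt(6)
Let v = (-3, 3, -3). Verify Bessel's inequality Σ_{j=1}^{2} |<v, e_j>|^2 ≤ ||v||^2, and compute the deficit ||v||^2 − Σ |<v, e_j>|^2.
Σ |<v, e_j>|^2 = 0; ||v||^2 = 27; deficit = 27

Write each e_j = u_j / sqrt(<u_j, u_j>) where u_j is the displayed integer vector. Then <v, e_j> = <v, u_j> / sqrt(<u_j, u_j>), so |<v, e_j>|^2 = <v, u_j>^2 / <u_j, u_j>.
Coefficients: <v, e_1> = 0/sqrt(8), <v, e_2> = 0/sqrt(6).
Square and sum: Σ |<v, e_j>|^2 = 0.
Compute ||v||^2 = v·v = 27.
Deficit = 27 − 0 = 27 ≥ 0, confirming Bessel's inequality. (The deficit equals ||v − Σ <v,e_j> e_j||^2, the squared distance from v to span{e_j}.)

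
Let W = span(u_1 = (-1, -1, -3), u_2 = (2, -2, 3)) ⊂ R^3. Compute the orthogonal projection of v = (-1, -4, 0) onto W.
proj_W(v) = (83/106, -361/106, -42/53)

Set up U = [u_1 | ... | u_2] ∈ R^(3×2). The projector onto W = col(U) is P = U (U^T U)^(-1) U^T.
Compute U^T U =
  [11, -9]
  [-9, 17],
and U^T v = (5, 6).
Solve U^T U · c = U^T v for the coefficients: c = (139/106, 111/106). The projection is proj_W(v) = U c.
Check: (v - proj_W(v)) · u_1 = 0  (should be 0).
Check: (v - proj_W(v)) · u_2 = 0  (should be 0).
Result: proj_W(v) = (83/106, -361/106, -42/53).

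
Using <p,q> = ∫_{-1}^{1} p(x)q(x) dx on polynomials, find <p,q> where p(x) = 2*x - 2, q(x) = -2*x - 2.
<p,q> = 16/3

Expand the product: p(x)·q(x) = 4 - 4*x^2.
∫_{-1}^{1} of each monomial x^k gives [2/(k+1) if k even, 0 if k odd]. Integrating term-by-term (or equivalently evaluating the antiderivative F(x) = -4*x^3/3 + 4*x at the endpoints):
  F(1) − F(−1) = 8/3 − (-8/3) = 16/3.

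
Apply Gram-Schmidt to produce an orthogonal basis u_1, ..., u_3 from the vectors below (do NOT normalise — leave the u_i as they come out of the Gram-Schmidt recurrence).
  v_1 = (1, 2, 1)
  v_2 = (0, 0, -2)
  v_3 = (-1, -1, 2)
Orthogonal basis:
  u_1 = (1, 2, 1)
  u_2 = (1/3, 2/3, -5/3)
  u_3 = (-2/5, 1/5, 0)

Apply the Gram-Schmidt recurrence
  u_1 = v_1
  u_i = v_i − Σ_{j<i} ((v_i · u_j) / (u_j · u_j)) · u_j.

Step by step this gives:
  u_1 = (1, 2, 1)
  u_2 = (1/3, 2/3, -5/3)
  u_3 = (-2/5, 1/5, 0)

Orthogonality check:
  u_2 · u_1 = 0 (should be 0)
  u_3 · u_1 = 0 (should be 0)
  u_3 · u_2 = 0 (should be 0)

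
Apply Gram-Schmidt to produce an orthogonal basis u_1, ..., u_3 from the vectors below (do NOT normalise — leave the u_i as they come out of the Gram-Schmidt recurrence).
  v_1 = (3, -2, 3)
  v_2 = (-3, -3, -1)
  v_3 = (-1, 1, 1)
Orthogonal basis:
  u_1 = (3, -2, 3)
  u_2 = (-24/11, -39/11, -2/11)
  u_3 = (-176/191, 96/191, 240/191)

Apply the Gram-Schmidt recurrence
  u_1 = v_1
  u_i = v_i − Σ_{j<i} ((v_i · u_j) / (u_j · u_j)) · u_j.

Step by step this gives:
  u_1 = (3, -2, 3)
  u_2 = (-24/11, -39/11, -2/11)
  u_3 = (-176/191, 96/191, 240/191)

Orthogonality check:
  u_2 · u_1 = 0 (should be 0)
  u_3 · u_1 = 0 (should be 0)
  u_3 · u_2 = 0 (should be 0)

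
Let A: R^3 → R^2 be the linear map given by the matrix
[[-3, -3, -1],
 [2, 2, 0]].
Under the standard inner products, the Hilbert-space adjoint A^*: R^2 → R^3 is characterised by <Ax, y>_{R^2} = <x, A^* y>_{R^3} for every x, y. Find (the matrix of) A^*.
A^* = A^T =
[[-3, 2],
 [-3, 2],
 [-1, 0]]

For real matrices with standard dot products, the defining identity <Ax, y> = <x, A^* y> gives (Ax)^T y = x^T (A^*) y, i.e. x^T A^T y = x^T (A^*) y. Since this holds for all x, y, we must have A^* = A^T. Therefore
A^* =
[[-3, 2],
 [-3, 2],
 [-1, 0]].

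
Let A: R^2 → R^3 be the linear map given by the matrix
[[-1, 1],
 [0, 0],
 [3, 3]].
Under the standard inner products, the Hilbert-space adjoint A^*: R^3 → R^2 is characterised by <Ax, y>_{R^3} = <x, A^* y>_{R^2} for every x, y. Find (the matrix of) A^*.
A^* = A^T =
[[-1, 0, 3],
 [1, 0, 3]]

For real matrices with standard dot products, the defining identity <Ax, y> = <x, A^* y> gives (Ax)^T y = x^T (A^*) y, i.e. x^T A^T y = x^T (A^*) y. Since this holds for all x, y, we must have A^* = A^T. Therefore
A^* =
[[-1, 0, 3],
 [1, 0, 3]].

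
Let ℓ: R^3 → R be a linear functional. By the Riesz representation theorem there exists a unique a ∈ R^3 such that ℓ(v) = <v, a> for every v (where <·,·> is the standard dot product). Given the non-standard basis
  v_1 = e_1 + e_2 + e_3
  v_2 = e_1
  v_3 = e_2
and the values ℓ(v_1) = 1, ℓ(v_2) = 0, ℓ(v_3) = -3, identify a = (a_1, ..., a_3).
a = (0, -3, 4)

Write a = (a_1, ..., a_3) in the standard basis. For each basis vector v_i, ℓ(v_i) = <v_i, a> is a linear equation in the a_j's. Collect the n equations into a matrix system V a = ℓ, where row i of V is v_i (expressed in the standard basis). Since V is invertible (lower-triangular with 1s on the diagonal, up to permutation), solve by back-substitution:
  V =
[[1, 1, 1],
 [1, 0, 0],
 [0, 1, 0]]
  V a = (1, 0, -3)
Solving gives a = (0, -3, 4).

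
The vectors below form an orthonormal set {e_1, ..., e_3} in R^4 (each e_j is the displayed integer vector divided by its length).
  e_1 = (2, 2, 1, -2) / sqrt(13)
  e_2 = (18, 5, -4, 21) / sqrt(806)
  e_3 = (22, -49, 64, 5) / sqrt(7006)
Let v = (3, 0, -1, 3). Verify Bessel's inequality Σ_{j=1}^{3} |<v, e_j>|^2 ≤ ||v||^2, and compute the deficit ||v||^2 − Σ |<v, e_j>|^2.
Σ |<v, e_j>|^2 = 2066/113; ||v||^2 = 19; deficit = 81/113

Write each e_j = u_j / sqrt(<u_j, u_j>) where u_j is the displayed integer vector. Then <v, e_j> = <v, u_j> / sqrt(<u_j, u_j>), so |<v, e_j>|^2 = <v, u_j>^2 / <u_j, u_j>.
Coefficients: <v, e_1> = -1/sqrt(13), <v, e_2> = 121/sqrt(806), <v, e_3> = 17/sqrt(7006).
Square and sum: Σ |<v, e_j>|^2 = 2066/113.
Compute ||v||^2 = v·v = 19.
Deficit = 19 − 2066/113 = 81/113 ≥ 0, confirming Bessel's inequality. (The deficit equals ||v − Σ <v,e_j> e_j||^2, the squared distance from v to span{e_j}.)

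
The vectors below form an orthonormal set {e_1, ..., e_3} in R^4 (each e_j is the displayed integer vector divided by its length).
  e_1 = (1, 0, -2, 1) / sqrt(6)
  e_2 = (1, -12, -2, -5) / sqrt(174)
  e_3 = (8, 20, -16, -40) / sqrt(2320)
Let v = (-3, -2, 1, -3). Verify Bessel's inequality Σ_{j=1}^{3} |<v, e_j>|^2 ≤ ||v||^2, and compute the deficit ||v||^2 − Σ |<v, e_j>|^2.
Σ |<v, e_j>|^2 = 18; ||v||^2 = 23; deficit = 5

Write each e_j = u_j / sqrt(<u_j, u_j>) where u_j is the displayed integer vector. Then <v, e_j> = <v, u_j> / sqrt(<u_j, u_j>), so |<v, e_j>|^2 = <v, u_j>^2 / <u_j, u_j>.
Coefficients: <v, e_1> = -8/sqrt(6), <v, e_2> = 34/sqrt(174), <v, e_3> = 40/sqrt(2320).
Square and sum: Σ |<v, e_j>|^2 = 18.
Compute ||v||^2 = v·v = 23.
Deficit = 23 − 18 = 5 ≥ 0, confirming Bessel's inequality. (The deficit equals ||v − Σ <v,e_j> e_j||^2, the squared distance from v to span{e_j}.)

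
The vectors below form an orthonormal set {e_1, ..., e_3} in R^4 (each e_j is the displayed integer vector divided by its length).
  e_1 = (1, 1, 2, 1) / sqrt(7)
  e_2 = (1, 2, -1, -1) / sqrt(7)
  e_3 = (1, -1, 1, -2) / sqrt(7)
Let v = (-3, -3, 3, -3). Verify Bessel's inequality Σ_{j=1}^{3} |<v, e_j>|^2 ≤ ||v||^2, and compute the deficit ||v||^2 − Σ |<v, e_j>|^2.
Σ |<v, e_j>|^2 = 171/7; ||v||^2 = 36; deficit = 81/7

Write each e_j = u_j / sqrt(<u_j, u_j>) where u_j is the displayed integer vector. Then <v, e_j> = <v, u_j> / sqrt(<u_j, u_j>), so |<v, e_j>|^2 = <v, u_j>^2 / <u_j, u_j>.
Coefficients: <v, e_1> = -3/sqrt(7), <v, e_2> = -9/sqrt(7), <v, e_3> = 9/sqrt(7).
Square and sum: Σ |<v, e_j>|^2 = 171/7.
Compute ||v||^2 = v·v = 36.
Deficit = 36 − 171/7 = 81/7 ≥ 0, confirming Bessel's inequality. (The deficit equals ||v − Σ <v,e_j> e_j||^2, the squared distance from v to span{e_j}.)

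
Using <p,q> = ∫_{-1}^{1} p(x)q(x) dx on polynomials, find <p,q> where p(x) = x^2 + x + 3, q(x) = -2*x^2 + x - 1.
<p,q> = -54/5

Expand the product: p(x)·q(x) = -2*x^4 - x^3 - 6*x^2 + 2*x - 3.
∫_{-1}^{1} of each monomial x^k gives [2/(k+1) if k even, 0 if k odd]. Integrating term-by-term (or equivalently evaluating the antiderivative F(x) = -2*x^5/5 - x^4/4 - 2*x^3 + x^2 - 3*x at the endpoints):
  F(1) − F(−1) = -93/20 − (123/20) = -54/5.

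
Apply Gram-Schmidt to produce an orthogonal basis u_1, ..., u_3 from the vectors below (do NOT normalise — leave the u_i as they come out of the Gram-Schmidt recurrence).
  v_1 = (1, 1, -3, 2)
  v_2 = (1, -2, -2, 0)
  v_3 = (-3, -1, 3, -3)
Orthogonal basis:
  u_1 = (1, 1, -3, 2)
  u_2 = (2/3, -7/3, -1, -2/3)
  u_3 = (-92/55, 3/55, -49/55, -29/55)

Apply the Gram-Schmidt recurrence
  u_1 = v_1
  u_i = v_i − Σ_{j<i} ((v_i · u_j) / (u_j · u_j)) · u_j.

Step by step this gives:
  u_1 = (1, 1, -3, 2)
  u_2 = (2/3, -7/3, -1, -2/3)
  u_3 = (-92/55, 3/55, -49/55, -29/55)

Orthogonality check:
  u_2 · u_1 = 0 (should be 0)
  u_3 · u_1 = 0 (should be 0)
  u_3 · u_2 = 0 (should be 0)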